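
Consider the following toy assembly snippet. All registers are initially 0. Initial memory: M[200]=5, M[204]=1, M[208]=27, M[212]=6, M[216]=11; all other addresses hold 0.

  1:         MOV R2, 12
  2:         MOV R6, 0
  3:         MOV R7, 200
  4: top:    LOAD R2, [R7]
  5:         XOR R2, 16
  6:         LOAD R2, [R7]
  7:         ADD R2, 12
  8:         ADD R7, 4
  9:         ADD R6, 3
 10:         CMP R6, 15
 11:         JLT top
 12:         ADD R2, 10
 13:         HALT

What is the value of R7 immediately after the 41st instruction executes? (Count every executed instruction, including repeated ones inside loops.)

220

R2=12
R6=0
R7=200
R2=M[200]=5
R2=5^16=21
R2=M[200]=5
R2=5+12=17
R7=200+4=204
R6=0+3=3
CMP R6, 15  (cmp 3,15)
JLT top: taken
R2=M[204]=1
R2=1^16=17
R2=M[204]=1
R2=1+12=13
R7=204+4=208
R6=3+3=6
CMP R6, 15  (cmp 6,15)
JLT top: taken
R2=M[208]=27
R2=27^16=11
R2=M[208]=27
R2=27+12=39
R7=208+4=212
R6=6+3=9
CMP R6, 15  (cmp 9,15)
JLT top: taken
R2=M[212]=6
R2=6^16=22
R2=M[212]=6
R2=6+12=18
R7=212+4=216
R6=9+3=12
CMP R6, 15  (cmp 12,15)
JLT top: taken
R2=M[216]=11
R2=11^16=27
R2=M[216]=11
R2=11+12=23
R7=216+4=220
R6=12+3=15
After step 41: R7 = 220.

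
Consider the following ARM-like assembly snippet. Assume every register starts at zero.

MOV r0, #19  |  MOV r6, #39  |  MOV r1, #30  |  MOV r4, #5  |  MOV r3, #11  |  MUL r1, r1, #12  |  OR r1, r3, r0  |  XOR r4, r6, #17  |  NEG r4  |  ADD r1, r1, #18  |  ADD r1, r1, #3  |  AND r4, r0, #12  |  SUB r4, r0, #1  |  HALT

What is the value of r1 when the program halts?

after MOV r0, #19: r0=19
after MOV r6, #39: r6=39
after MOV r1, #30: r1=30
after MOV r4, #5: r4=5
after MOV r3, #11: r3=11
after MUL r1, r1, #12: r1=30*12=360
after OR r1, r3, r0: r1=11|19=27
after XOR r4, r6, #17: r4=39^17=54
after NEG r4: r4=-(54)=-54
after ADD r1, r1, #18: r1=27+18=45
after ADD r1, r1, #3: r1=45+3=48
after AND r4, r0, #12: r4=19&12=0
after SUB r4, r0, #1: r4=19-1=18
halt.

48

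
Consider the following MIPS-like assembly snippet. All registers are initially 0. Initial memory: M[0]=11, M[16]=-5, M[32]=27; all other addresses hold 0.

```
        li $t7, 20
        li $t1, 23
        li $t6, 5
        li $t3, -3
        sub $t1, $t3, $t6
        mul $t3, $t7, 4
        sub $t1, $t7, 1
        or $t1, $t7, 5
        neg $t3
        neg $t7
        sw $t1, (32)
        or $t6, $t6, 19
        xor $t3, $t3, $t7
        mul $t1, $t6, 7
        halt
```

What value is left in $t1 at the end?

161

li $t7, 20 → $t7=20
li $t1, 23 → $t1=23
li $t6, 5 → $t6=5
li $t3, -3 → $t3=-3
sub $t1, $t3, $t6 → $t1=(-3)-5=-8
mul $t3, $t7, 4 → $t3=20*4=80
sub $t1, $t7, 1 → $t1=20-1=19
or $t1, $t7, 5 → $t1=20|5=21
neg $t3 → $t3=-(80)=-80
neg $t7 → $t7=-(20)=-20
sw $t1, (32) → M[32]=21
or $t6, $t6, 19 → $t6=5|19=23
xor $t3, $t3, $t7 → $t3=(-80)^(-20)=92
mul $t1, $t6, 7 → $t1=23*7=161
halt.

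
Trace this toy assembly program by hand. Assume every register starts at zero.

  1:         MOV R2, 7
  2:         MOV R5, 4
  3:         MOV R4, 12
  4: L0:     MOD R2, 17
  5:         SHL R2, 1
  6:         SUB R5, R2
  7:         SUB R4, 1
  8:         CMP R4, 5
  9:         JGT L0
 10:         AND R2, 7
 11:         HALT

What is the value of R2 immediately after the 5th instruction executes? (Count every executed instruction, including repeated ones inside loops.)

after MOV R2, 7: R2=7
after MOV R5, 4: R5=4
after MOV R4, 12: R4=12
after MOD R2, 17: R2=7%17=7
after SHL R2, 1: R2=7<<1=14
After step 5: R2 = 14.

14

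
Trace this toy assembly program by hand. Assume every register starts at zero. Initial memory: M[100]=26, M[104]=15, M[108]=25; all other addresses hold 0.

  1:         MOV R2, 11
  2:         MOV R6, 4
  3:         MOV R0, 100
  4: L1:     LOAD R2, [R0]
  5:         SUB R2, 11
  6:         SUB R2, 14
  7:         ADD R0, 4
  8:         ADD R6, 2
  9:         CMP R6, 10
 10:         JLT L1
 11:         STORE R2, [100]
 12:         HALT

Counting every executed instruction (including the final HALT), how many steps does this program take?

26

MOV R2, 11 → R2=11
MOV R6, 4 → R6=4
MOV R0, 100 → R0=100
LOAD R2, [R0] → R2=M[100]=26
SUB R2, 11 → R2=26-11=15
SUB R2, 14 → R2=15-14=1
ADD R0, 4 → R0=100+4=104
ADD R6, 2 → R6=4+2=6
CMP R6, 10  (cmp 6,10)
JLT L1: taken
LOAD R2, [R0] → R2=M[104]=15
SUB R2, 11 → R2=15-11=4
SUB R2, 14 → R2=4-14=-10
ADD R0, 4 → R0=104+4=108
ADD R6, 2 → R6=6+2=8
CMP R6, 10  (cmp 8,10)
JLT L1: taken
LOAD R2, [R0] → R2=M[108]=25
SUB R2, 11 → R2=25-11=14
SUB R2, 14 → R2=14-14=0
ADD R0, 4 → R0=108+4=112
ADD R6, 2 → R6=8+2=10
CMP R6, 10  (cmp 10,10)
JLT L1: not taken
STORE R2, [100] → M[100]=0
halt.
Total executed instructions: 26.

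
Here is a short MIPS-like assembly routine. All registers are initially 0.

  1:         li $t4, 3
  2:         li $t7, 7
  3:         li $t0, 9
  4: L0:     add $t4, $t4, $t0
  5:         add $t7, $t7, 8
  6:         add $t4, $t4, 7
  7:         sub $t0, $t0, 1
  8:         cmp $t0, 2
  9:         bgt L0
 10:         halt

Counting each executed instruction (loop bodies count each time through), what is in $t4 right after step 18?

48

$t4=3
$t7=7
$t0=9
$t4=3+9=12
$t7=7+8=15
$t4=12+7=19
$t0=9-1=8
cmp $t0, 2  (cmp 8,2)
bgt L0: taken
$t4=19+8=27
$t7=15+8=23
$t4=27+7=34
$t0=8-1=7
cmp $t0, 2  (cmp 7,2)
bgt L0: taken
$t4=34+7=41
$t7=23+8=31
$t4=41+7=48
After step 18: $t4 = 48.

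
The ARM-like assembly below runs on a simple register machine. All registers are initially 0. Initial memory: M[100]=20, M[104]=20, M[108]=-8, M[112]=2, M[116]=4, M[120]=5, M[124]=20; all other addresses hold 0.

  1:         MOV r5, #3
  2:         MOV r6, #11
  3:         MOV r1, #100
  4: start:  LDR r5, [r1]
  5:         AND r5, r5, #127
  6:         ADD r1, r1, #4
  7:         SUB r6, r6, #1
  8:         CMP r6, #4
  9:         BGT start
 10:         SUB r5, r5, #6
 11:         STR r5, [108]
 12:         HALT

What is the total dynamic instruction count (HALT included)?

MOV r5, #3 → r5=3
MOV r6, #11 → r6=11
MOV r1, #100 → r1=100
LDR r5, [r1] → r5=M[100]=20
AND r5, r5, #127 → r5=20&127=20
ADD r1, r1, #4 → r1=100+4=104
SUB r6, r6, #1 → r6=11-1=10
CMP r6, #4  (cmp 10,4)
BGT start: taken
LDR r5, [r1] → r5=M[104]=20
AND r5, r5, #127 → r5=20&127=20
ADD r1, r1, #4 → r1=104+4=108
SUB r6, r6, #1 → r6=10-1=9
CMP r6, #4  (cmp 9,4)
BGT start: taken
LDR r5, [r1] → r5=M[108]=-8
AND r5, r5, #127 → r5=(-8)&127=120
ADD r1, r1, #4 → r1=108+4=112
SUB r6, r6, #1 → r6=9-1=8
CMP r6, #4  (cmp 8,4)
BGT start: taken
LDR r5, [r1] → r5=M[112]=2
AND r5, r5, #127 → r5=2&127=2
ADD r1, r1, #4 → r1=112+4=116
SUB r6, r6, #1 → r6=8-1=7
CMP r6, #4  (cmp 7,4)
BGT start: taken
LDR r5, [r1] → r5=M[116]=4
AND r5, r5, #127 → r5=4&127=4
ADD r1, r1, #4 → r1=116+4=120
SUB r6, r6, #1 → r6=7-1=6
CMP r6, #4  (cmp 6,4)
BGT start: taken
LDR r5, [r1] → r5=M[120]=5
AND r5, r5, #127 → r5=5&127=5
ADD r1, r1, #4 → r1=120+4=124
SUB r6, r6, #1 → r6=6-1=5
CMP r6, #4  (cmp 5,4)
BGT start: taken
LDR r5, [r1] → r5=M[124]=20
AND r5, r5, #127 → r5=20&127=20
ADD r1, r1, #4 → r1=124+4=128
SUB r6, r6, #1 → r6=5-1=4
CMP r6, #4  (cmp 4,4)
BGT start: not taken
SUB r5, r5, #6 → r5=20-6=14
STR r5, [108] → M[108]=14
halt.
Total executed instructions: 48.

48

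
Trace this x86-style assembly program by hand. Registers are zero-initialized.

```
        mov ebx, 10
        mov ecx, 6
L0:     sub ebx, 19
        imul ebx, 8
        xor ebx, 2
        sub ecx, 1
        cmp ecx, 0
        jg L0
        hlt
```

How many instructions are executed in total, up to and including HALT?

39

mov ebx, 10 → ebx=10
mov ecx, 6 → ecx=6
sub ebx, 19 → ebx=10-19=-9
imul ebx, 8 → ebx=(-9)*8=-72
xor ebx, 2 → ebx=(-72)^2=-70
sub ecx, 1 → ecx=6-1=5
cmp ecx, 0  (cmp 5,0)
jg L0: taken
sub ebx, 19 → ebx=(-70)-19=-89
imul ebx, 8 → ebx=(-89)*8=-712
xor ebx, 2 → ebx=(-712)^2=-710
sub ecx, 1 → ecx=5-1=4
cmp ecx, 0  (cmp 4,0)
jg L0: taken
sub ebx, 19 → ebx=(-710)-19=-729
imul ebx, 8 → ebx=(-729)*8=-5832
xor ebx, 2 → ebx=(-5832)^2=-5830
sub ecx, 1 → ecx=4-1=3
cmp ecx, 0  (cmp 3,0)
jg L0: taken
sub ebx, 19 → ebx=(-5830)-19=-5849
imul ebx, 8 → ebx=(-5849)*8=-46792
xor ebx, 2 → ebx=(-46792)^2=-46790
sub ecx, 1 → ecx=3-1=2
cmp ecx, 0  (cmp 2,0)
jg L0: taken
sub ebx, 19 → ebx=(-46790)-19=-46809
imul ebx, 8 → ebx=(-46809)*8=-374472
xor ebx, 2 → ebx=(-374472)^2=-374470
sub ecx, 1 → ecx=2-1=1
cmp ecx, 0  (cmp 1,0)
jg L0: taken
sub ebx, 19 → ebx=(-374470)-19=-374489
imul ebx, 8 → ebx=(-374489)*8=-2995912
xor ebx, 2 → ebx=(-2995912)^2=-2995910
sub ecx, 1 → ecx=1-1=0
cmp ecx, 0  (cmp 0,0)
jg L0: not taken
halt.
Total executed instructions: 39.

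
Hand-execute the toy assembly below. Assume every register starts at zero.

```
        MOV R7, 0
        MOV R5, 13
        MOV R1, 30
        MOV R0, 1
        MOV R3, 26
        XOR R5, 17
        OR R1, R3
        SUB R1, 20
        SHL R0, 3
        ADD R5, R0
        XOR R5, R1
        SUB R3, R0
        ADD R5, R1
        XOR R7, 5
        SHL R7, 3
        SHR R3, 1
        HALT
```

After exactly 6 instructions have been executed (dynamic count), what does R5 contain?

after MOV R7, 0: R7=0
after MOV R5, 13: R5=13
after MOV R1, 30: R1=30
after MOV R0, 1: R0=1
after MOV R3, 26: R3=26
after XOR R5, 17: R5=13^17=28
After step 6: R5 = 28.

28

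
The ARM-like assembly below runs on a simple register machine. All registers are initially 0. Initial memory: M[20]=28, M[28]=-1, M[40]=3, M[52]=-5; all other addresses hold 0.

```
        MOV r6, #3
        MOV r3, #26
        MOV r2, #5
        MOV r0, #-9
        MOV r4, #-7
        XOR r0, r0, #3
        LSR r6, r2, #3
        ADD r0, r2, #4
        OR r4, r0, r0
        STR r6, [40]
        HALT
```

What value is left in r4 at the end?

9

r6=3
r3=26
r2=5
r0=-9
r4=-7
r0=(-9)^3=-12
r6=5>>3=0
r0=5+4=9
r4=9|9=9
STR r6, [40] → M[40]=0
halt.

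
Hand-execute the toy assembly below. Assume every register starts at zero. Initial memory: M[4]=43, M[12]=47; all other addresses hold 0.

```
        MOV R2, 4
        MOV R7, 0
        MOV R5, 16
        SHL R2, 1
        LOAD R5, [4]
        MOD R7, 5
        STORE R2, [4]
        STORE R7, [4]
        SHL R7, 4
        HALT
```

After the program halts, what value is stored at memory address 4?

0

R2=4
R7=0
R5=16
R2=4<<1=8
R5=M[4]=43
R7=0%5=0
STORE R2, [4] → M[4]=8
STORE R7, [4] → M[4]=0
R7=0<<4=0
halt.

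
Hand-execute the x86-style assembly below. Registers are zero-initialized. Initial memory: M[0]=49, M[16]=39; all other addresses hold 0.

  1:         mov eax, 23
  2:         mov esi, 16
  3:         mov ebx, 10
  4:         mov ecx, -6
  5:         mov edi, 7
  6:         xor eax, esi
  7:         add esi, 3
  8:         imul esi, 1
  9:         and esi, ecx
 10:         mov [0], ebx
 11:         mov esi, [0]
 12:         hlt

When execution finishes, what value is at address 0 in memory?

10

eax=23
esi=16
ebx=10
ecx=-6
edi=7
eax=23^16=7
esi=16+3=19
esi=19*1=19
esi=19&(-6)=18
mov [0], ebx → M[0]=10
esi=M[0]=10
halt.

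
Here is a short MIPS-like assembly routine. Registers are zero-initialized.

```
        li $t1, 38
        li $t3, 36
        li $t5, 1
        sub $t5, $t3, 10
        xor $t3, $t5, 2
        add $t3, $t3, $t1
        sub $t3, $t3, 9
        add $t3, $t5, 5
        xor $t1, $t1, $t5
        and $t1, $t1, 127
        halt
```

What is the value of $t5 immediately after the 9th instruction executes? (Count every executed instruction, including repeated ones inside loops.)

26

after li $t1, 38: $t1=38
after li $t3, 36: $t3=36
after li $t5, 1: $t5=1
after sub $t5, $t3, 10: $t5=36-10=26
after xor $t3, $t5, 2: $t3=26^2=24
after add $t3, $t3, $t1: $t3=24+38=62
after sub $t3, $t3, 9: $t3=62-9=53
after add $t3, $t5, 5: $t3=26+5=31
after xor $t1, $t1, $t5: $t1=38^26=60
After step 9: $t5 = 26.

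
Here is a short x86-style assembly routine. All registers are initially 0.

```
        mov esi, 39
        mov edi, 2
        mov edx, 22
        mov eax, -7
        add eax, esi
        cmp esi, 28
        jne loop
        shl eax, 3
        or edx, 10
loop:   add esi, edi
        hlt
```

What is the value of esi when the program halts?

41

mov esi, 39 → esi=39
mov edi, 2 → edi=2
mov edx, 22 → edx=22
mov eax, -7 → eax=-7
add eax, esi → eax=(-7)+39=32
cmp esi, 28  (cmp 39,28)
jne loop: taken
add esi, edi → esi=39+2=41
halt.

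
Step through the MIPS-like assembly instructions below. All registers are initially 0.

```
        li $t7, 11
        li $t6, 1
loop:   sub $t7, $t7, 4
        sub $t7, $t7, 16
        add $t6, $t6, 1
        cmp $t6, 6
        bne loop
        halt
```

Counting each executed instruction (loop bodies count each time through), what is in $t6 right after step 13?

3

li $t7, 11 → $t7=11
li $t6, 1 → $t6=1
sub $t7, $t7, 4 → $t7=11-4=7
sub $t7, $t7, 16 → $t7=7-16=-9
add $t6, $t6, 1 → $t6=1+1=2
cmp $t6, 6  (cmp 2,6)
bne loop: taken
sub $t7, $t7, 4 → $t7=(-9)-4=-13
sub $t7, $t7, 16 → $t7=(-13)-16=-29
add $t6, $t6, 1 → $t6=2+1=3
cmp $t6, 6  (cmp 3,6)
bne loop: taken
sub $t7, $t7, 4 → $t7=(-29)-4=-33
After step 13: $t6 = 3.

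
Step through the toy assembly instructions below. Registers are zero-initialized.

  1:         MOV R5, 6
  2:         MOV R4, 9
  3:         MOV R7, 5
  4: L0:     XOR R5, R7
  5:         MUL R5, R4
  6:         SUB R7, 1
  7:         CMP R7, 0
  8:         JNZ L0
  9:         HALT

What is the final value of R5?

MOV R5, 6 → R5=6
MOV R4, 9 → R4=9
MOV R7, 5 → R7=5
XOR R5, R7 → R5=6^5=3
MUL R5, R4 → R5=3*9=27
SUB R7, 1 → R7=5-1=4
CMP R7, 0  (cmp 4,0)
JNZ L0: taken
XOR R5, R7 → R5=27^4=31
MUL R5, R4 → R5=31*9=279
SUB R7, 1 → R7=4-1=3
CMP R7, 0  (cmp 3,0)
JNZ L0: taken
XOR R5, R7 → R5=279^3=276
MUL R5, R4 → R5=276*9=2484
SUB R7, 1 → R7=3-1=2
CMP R7, 0  (cmp 2,0)
JNZ L0: taken
XOR R5, R7 → R5=2484^2=2486
MUL R5, R4 → R5=2486*9=22374
SUB R7, 1 → R7=2-1=1
CMP R7, 0  (cmp 1,0)
JNZ L0: taken
XOR R5, R7 → R5=22374^1=22375
MUL R5, R4 → R5=22375*9=201375
SUB R7, 1 → R7=1-1=0
CMP R7, 0  (cmp 0,0)
JNZ L0: not taken
halt.

201375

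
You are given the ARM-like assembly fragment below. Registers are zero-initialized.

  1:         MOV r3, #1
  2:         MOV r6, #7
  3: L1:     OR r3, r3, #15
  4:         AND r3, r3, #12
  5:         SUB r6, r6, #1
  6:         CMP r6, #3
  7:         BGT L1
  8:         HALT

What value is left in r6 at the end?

r3=1
r6=7
r3=1|15=15
r3=15&12=12
r6=7-1=6
CMP r6, #3  (cmp 6,3)
BGT L1: taken
r3=12|15=15
r3=15&12=12
r6=6-1=5
CMP r6, #3  (cmp 5,3)
BGT L1: taken
r3=12|15=15
r3=15&12=12
r6=5-1=4
CMP r6, #3  (cmp 4,3)
BGT L1: taken
r3=12|15=15
r3=15&12=12
r6=4-1=3
CMP r6, #3  (cmp 3,3)
BGT L1: not taken
halt.

3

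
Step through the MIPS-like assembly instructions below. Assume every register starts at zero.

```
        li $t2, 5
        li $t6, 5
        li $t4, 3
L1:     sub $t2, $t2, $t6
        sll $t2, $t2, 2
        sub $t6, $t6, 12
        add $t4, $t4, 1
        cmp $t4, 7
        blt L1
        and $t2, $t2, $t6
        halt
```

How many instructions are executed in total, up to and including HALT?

li $t2, 5 → $t2=5
li $t6, 5 → $t6=5
li $t4, 3 → $t4=3
sub $t2, $t2, $t6 → $t2=5-5=0
sll $t2, $t2, 2 → $t2=0<<2=0
sub $t6, $t6, 12 → $t6=5-12=-7
add $t4, $t4, 1 → $t4=3+1=4
cmp $t4, 7  (cmp 4,7)
blt L1: taken
sub $t2, $t2, $t6 → $t2=0-(-7)=7
sll $t2, $t2, 2 → $t2=7<<2=28
sub $t6, $t6, 12 → $t6=(-7)-12=-19
add $t4, $t4, 1 → $t4=4+1=5
cmp $t4, 7  (cmp 5,7)
blt L1: taken
sub $t2, $t2, $t6 → $t2=28-(-19)=47
sll $t2, $t2, 2 → $t2=47<<2=188
sub $t6, $t6, 12 → $t6=(-19)-12=-31
add $t4, $t4, 1 → $t4=5+1=6
cmp $t4, 7  (cmp 6,7)
blt L1: taken
sub $t2, $t2, $t6 → $t2=188-(-31)=219
sll $t2, $t2, 2 → $t2=219<<2=876
sub $t6, $t6, 12 → $t6=(-31)-12=-43
add $t4, $t4, 1 → $t4=6+1=7
cmp $t4, 7  (cmp 7,7)
blt L1: not taken
and $t2, $t2, $t6 → $t2=876&(-43)=836
halt.
Total executed instructions: 29.

29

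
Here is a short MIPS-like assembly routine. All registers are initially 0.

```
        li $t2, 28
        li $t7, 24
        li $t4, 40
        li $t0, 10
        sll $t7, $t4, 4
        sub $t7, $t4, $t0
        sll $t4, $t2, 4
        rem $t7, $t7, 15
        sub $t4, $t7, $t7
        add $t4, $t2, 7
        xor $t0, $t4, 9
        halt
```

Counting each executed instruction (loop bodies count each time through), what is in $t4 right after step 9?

0

li $t2, 28 → $t2=28
li $t7, 24 → $t7=24
li $t4, 40 → $t4=40
li $t0, 10 → $t0=10
sll $t7, $t4, 4 → $t7=40<<4=640
sub $t7, $t4, $t0 → $t7=40-10=30
sll $t4, $t2, 4 → $t4=28<<4=448
rem $t7, $t7, 15 → $t7=30%15=0
sub $t4, $t7, $t7 → $t4=0-0=0
After step 9: $t4 = 0.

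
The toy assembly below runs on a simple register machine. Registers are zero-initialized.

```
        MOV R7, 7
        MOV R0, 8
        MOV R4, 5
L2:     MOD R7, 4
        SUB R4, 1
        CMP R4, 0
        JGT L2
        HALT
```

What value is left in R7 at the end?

3

R7=7
R0=8
R4=5
R7=7%4=3
R4=5-1=4
CMP R4, 0  (cmp 4,0)
JGT L2: taken
R7=3%4=3
R4=4-1=3
CMP R4, 0  (cmp 3,0)
JGT L2: taken
R7=3%4=3
R4=3-1=2
CMP R4, 0  (cmp 2,0)
JGT L2: taken
R7=3%4=3
R4=2-1=1
CMP R4, 0  (cmp 1,0)
JGT L2: taken
R7=3%4=3
R4=1-1=0
CMP R4, 0  (cmp 0,0)
JGT L2: not taken
halt.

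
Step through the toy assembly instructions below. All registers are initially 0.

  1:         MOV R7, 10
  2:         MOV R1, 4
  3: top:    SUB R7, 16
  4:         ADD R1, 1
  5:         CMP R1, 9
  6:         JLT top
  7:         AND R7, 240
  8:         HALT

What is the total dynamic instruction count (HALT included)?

24

MOV R7, 10 → R7=10
MOV R1, 4 → R1=4
SUB R7, 16 → R7=10-16=-6
ADD R1, 1 → R1=4+1=5
CMP R1, 9  (cmp 5,9)
JLT top: taken
SUB R7, 16 → R7=(-6)-16=-22
ADD R1, 1 → R1=5+1=6
CMP R1, 9  (cmp 6,9)
JLT top: taken
SUB R7, 16 → R7=(-22)-16=-38
ADD R1, 1 → R1=6+1=7
CMP R1, 9  (cmp 7,9)
JLT top: taken
SUB R7, 16 → R7=(-38)-16=-54
ADD R1, 1 → R1=7+1=8
CMP R1, 9  (cmp 8,9)
JLT top: taken
SUB R7, 16 → R7=(-54)-16=-70
ADD R1, 1 → R1=8+1=9
CMP R1, 9  (cmp 9,9)
JLT top: not taken
AND R7, 240 → R7=(-70)&240=176
halt.
Total executed instructions: 24.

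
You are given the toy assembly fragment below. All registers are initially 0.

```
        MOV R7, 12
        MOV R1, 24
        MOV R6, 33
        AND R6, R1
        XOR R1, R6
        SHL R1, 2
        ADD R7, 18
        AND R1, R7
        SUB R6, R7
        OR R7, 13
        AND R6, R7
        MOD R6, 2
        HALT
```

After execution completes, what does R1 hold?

after MOV R7, 12: R7=12
after MOV R1, 24: R1=24
after MOV R6, 33: R6=33
after AND R6, R1: R6=33&24=0
after XOR R1, R6: R1=24^0=24
after SHL R1, 2: R1=24<<2=96
after ADD R7, 18: R7=12+18=30
after AND R1, R7: R1=96&30=0
after SUB R6, R7: R6=0-30=-30
after OR R7, 13: R7=30|13=31
after AND R6, R7: R6=(-30)&31=2
after MOD R6, 2: R6=2%2=0
halt.

0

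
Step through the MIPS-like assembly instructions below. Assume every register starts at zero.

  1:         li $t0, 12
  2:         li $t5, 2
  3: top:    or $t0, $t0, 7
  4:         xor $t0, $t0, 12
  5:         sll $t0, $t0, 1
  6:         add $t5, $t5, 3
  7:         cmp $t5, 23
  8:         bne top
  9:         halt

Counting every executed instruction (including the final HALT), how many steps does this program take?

$t0=12
$t5=2
$t0=12|7=15
$t0=15^12=3
$t0=3<<1=6
$t5=2+3=5
cmp $t5, 23  (cmp 5,23)
bne top: taken
$t0=6|7=7
$t0=7^12=11
$t0=11<<1=22
$t5=5+3=8
cmp $t5, 23  (cmp 8,23)
bne top: taken
$t0=22|7=23
$t0=23^12=27
$t0=27<<1=54
$t5=8+3=11
cmp $t5, 23  (cmp 11,23)
bne top: taken
$t0=54|7=55
$t0=55^12=59
$t0=59<<1=118
$t5=11+3=14
cmp $t5, 23  (cmp 14,23)
bne top: taken
$t0=118|7=119
$t0=119^12=123
$t0=123<<1=246
$t5=14+3=17
cmp $t5, 23  (cmp 17,23)
bne top: taken
$t0=246|7=247
$t0=247^12=251
$t0=251<<1=502
$t5=17+3=20
cmp $t5, 23  (cmp 20,23)
bne top: taken
$t0=502|7=503
$t0=503^12=507
$t0=507<<1=1014
$t5=20+3=23
cmp $t5, 23  (cmp 23,23)
bne top: not taken
halt.
Total executed instructions: 45.

45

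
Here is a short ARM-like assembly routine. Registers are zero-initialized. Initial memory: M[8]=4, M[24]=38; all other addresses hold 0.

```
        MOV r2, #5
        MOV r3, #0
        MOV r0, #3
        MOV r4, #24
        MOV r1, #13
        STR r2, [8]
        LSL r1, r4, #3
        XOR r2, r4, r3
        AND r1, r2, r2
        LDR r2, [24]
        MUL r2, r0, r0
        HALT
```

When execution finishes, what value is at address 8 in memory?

r2=5
r3=0
r0=3
r4=24
r1=13
STR r2, [8] → M[8]=5
r1=24<<3=192
r2=24^0=24
r1=24&24=24
r2=M[24]=38
r2=3*3=9
halt.

5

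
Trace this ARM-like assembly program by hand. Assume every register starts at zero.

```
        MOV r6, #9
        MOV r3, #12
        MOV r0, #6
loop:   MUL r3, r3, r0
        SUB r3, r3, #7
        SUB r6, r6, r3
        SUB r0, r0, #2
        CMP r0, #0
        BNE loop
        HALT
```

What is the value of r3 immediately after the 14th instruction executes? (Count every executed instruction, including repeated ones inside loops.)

253

MOV r6, #9 → r6=9
MOV r3, #12 → r3=12
MOV r0, #6 → r0=6
MUL r3, r3, r0 → r3=12*6=72
SUB r3, r3, #7 → r3=72-7=65
SUB r6, r6, r3 → r6=9-65=-56
SUB r0, r0, #2 → r0=6-2=4
CMP r0, #0  (cmp 4,0)
BNE loop: taken
MUL r3, r3, r0 → r3=65*4=260
SUB r3, r3, #7 → r3=260-7=253
SUB r6, r6, r3 → r6=(-56)-253=-309
SUB r0, r0, #2 → r0=4-2=2
CMP r0, #0  (cmp 2,0)
After step 14: r3 = 253.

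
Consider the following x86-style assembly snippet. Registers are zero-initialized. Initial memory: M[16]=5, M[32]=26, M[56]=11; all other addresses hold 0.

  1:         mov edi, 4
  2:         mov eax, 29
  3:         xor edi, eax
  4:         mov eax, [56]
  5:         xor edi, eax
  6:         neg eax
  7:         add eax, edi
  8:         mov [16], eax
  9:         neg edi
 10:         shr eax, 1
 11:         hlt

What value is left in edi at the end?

edi=4
eax=29
edi=4^29=25
eax=M[56]=11
edi=25^11=18
eax=-(11)=-11
eax=(-11)+18=7
mov [16], eax → M[16]=7
edi=-(18)=-18
eax=7>>1=3
halt.

-18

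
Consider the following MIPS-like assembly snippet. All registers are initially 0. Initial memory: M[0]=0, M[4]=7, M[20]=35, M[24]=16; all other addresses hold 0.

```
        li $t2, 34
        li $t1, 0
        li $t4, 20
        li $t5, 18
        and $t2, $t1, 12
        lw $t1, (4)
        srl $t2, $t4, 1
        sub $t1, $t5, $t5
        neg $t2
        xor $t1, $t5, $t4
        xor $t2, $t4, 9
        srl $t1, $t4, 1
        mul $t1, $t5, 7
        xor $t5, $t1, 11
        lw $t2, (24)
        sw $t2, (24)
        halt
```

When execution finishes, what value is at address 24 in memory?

after li $t2, 34: $t2=34
after li $t1, 0: $t1=0
after li $t4, 20: $t4=20
after li $t5, 18: $t5=18
after and $t2, $t1, 12: $t2=0&12=0
after lw $t1, (4): $t1=M[4]=7
after srl $t2, $t4, 1: $t2=20>>1=10
after sub $t1, $t5, $t5: $t1=18-18=0
after neg $t2: $t2=-(10)=-10
after xor $t1, $t5, $t4: $t1=18^20=6
after xor $t2, $t4, 9: $t2=20^9=29
after srl $t1, $t4, 1: $t1=20>>1=10
after mul $t1, $t5, 7: $t1=18*7=126
after xor $t5, $t1, 11: $t5=126^11=117
after lw $t2, (24): $t2=M[24]=16
sw $t2, (24) → M[24]=16
halt.

16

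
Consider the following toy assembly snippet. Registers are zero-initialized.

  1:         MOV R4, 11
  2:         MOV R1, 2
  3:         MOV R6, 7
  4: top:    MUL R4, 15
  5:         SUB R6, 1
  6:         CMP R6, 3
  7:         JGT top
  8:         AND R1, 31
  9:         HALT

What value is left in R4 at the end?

556875

MOV R4, 11 → R4=11
MOV R1, 2 → R1=2
MOV R6, 7 → R6=7
MUL R4, 15 → R4=11*15=165
SUB R6, 1 → R6=7-1=6
CMP R6, 3  (cmp 6,3)
JGT top: taken
MUL R4, 15 → R4=165*15=2475
SUB R6, 1 → R6=6-1=5
CMP R6, 3  (cmp 5,3)
JGT top: taken
MUL R4, 15 → R4=2475*15=37125
SUB R6, 1 → R6=5-1=4
CMP R6, 3  (cmp 4,3)
JGT top: taken
MUL R4, 15 → R4=37125*15=556875
SUB R6, 1 → R6=4-1=3
CMP R6, 3  (cmp 3,3)
JGT top: not taken
AND R1, 31 → R1=2&31=2
halt.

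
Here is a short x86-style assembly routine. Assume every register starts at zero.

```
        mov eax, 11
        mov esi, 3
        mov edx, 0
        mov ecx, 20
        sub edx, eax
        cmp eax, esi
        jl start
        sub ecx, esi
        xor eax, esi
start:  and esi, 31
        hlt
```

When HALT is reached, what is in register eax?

8

after mov eax, 11: eax=11
after mov esi, 3: esi=3
after mov edx, 0: edx=0
after mov ecx, 20: ecx=20
after sub edx, eax: edx=0-11=-11
cmp eax, esi  (cmp 11,3)
jl start: not taken
after sub ecx, esi: ecx=20-3=17
after xor eax, esi: eax=11^3=8
after and esi, 31: esi=3&31=3
halt.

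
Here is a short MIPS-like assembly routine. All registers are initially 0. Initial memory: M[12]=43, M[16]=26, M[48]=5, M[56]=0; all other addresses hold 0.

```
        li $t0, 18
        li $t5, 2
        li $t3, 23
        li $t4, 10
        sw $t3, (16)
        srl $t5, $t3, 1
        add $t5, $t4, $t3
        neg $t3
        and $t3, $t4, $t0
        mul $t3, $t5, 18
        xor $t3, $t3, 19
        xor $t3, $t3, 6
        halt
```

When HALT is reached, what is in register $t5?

33

after li $t0, 18: $t0=18
after li $t5, 2: $t5=2
after li $t3, 23: $t3=23
after li $t4, 10: $t4=10
sw $t3, (16) → M[16]=23
after srl $t5, $t3, 1: $t5=23>>1=11
after add $t5, $t4, $t3: $t5=10+23=33
after neg $t3: $t3=-(23)=-23
after and $t3, $t4, $t0: $t3=10&18=2
after mul $t3, $t5, 18: $t3=33*18=594
after xor $t3, $t3, 19: $t3=594^19=577
after xor $t3, $t3, 6: $t3=577^6=583
halt.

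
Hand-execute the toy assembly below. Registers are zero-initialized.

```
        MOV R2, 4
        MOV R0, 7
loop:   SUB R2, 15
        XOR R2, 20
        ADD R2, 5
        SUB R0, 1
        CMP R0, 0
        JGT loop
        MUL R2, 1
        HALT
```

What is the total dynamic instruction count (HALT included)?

R2=4
R0=7
R2=4-15=-11
R2=(-11)^20=-31
R2=(-31)+5=-26
R0=7-1=6
CMP R0, 0  (cmp 6,0)
JGT loop: taken
R2=(-26)-15=-41
R2=(-41)^20=-61
R2=(-61)+5=-56
R0=6-1=5
CMP R0, 0  (cmp 5,0)
JGT loop: taken
R2=(-56)-15=-71
R2=(-71)^20=-83
R2=(-83)+5=-78
R0=5-1=4
CMP R0, 0  (cmp 4,0)
JGT loop: taken
R2=(-78)-15=-93
R2=(-93)^20=-73
R2=(-73)+5=-68
R0=4-1=3
CMP R0, 0  (cmp 3,0)
JGT loop: taken
R2=(-68)-15=-83
R2=(-83)^20=-71
R2=(-71)+5=-66
R0=3-1=2
CMP R0, 0  (cmp 2,0)
JGT loop: taken
R2=(-66)-15=-81
R2=(-81)^20=-69
R2=(-69)+5=-64
R0=2-1=1
CMP R0, 0  (cmp 1,0)
JGT loop: taken
R2=(-64)-15=-79
R2=(-79)^20=-91
R2=(-91)+5=-86
R0=1-1=0
CMP R0, 0  (cmp 0,0)
JGT loop: not taken
R2=(-86)*1=-86
halt.
Total executed instructions: 46.

46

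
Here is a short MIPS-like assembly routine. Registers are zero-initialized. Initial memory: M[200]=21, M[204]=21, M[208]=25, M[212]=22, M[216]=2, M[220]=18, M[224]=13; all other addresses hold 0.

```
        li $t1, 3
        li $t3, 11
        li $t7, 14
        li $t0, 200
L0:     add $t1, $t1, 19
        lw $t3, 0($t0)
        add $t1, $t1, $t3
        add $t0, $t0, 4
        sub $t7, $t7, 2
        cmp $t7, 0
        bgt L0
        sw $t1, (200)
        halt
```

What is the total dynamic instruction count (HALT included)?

$t1=3
$t3=11
$t7=14
$t0=200
$t1=3+19=22
$t3=M[200]=21
$t1=22+21=43
$t0=200+4=204
$t7=14-2=12
cmp $t7, 0  (cmp 12,0)
bgt L0: taken
$t1=43+19=62
$t3=M[204]=21
$t1=62+21=83
$t0=204+4=208
$t7=12-2=10
cmp $t7, 0  (cmp 10,0)
bgt L0: taken
$t1=83+19=102
$t3=M[208]=25
$t1=102+25=127
$t0=208+4=212
$t7=10-2=8
cmp $t7, 0  (cmp 8,0)
bgt L0: taken
$t1=127+19=146
$t3=M[212]=22
$t1=146+22=168
$t0=212+4=216
$t7=8-2=6
cmp $t7, 0  (cmp 6,0)
bgt L0: taken
$t1=168+19=187
$t3=M[216]=2
$t1=187+2=189
$t0=216+4=220
$t7=6-2=4
cmp $t7, 0  (cmp 4,0)
bgt L0: taken
$t1=189+19=208
$t3=M[220]=18
$t1=208+18=226
$t0=220+4=224
$t7=4-2=2
cmp $t7, 0  (cmp 2,0)
bgt L0: taken
$t1=226+19=245
$t3=M[224]=13
$t1=245+13=258
$t0=224+4=228
$t7=2-2=0
cmp $t7, 0  (cmp 0,0)
bgt L0: not taken
sw $t1, (200) → M[200]=258
halt.
Total executed instructions: 55.

55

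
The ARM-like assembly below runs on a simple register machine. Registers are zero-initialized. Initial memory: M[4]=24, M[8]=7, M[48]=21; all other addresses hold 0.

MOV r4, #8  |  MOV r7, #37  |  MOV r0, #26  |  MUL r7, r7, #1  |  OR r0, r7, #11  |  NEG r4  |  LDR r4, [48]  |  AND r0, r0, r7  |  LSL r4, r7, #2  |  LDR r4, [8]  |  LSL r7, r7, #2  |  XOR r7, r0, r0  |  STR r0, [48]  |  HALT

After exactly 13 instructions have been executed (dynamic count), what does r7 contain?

0

after MOV r4, #8: r4=8
after MOV r7, #37: r7=37
after MOV r0, #26: r0=26
after MUL r7, r7, #1: r7=37*1=37
after OR r0, r7, #11: r0=37|11=47
after NEG r4: r4=-(8)=-8
after LDR r4, [48]: r4=M[48]=21
after AND r0, r0, r7: r0=47&37=37
after LSL r4, r7, #2: r4=37<<2=148
after LDR r4, [8]: r4=M[8]=7
after LSL r7, r7, #2: r7=37<<2=148
after XOR r7, r0, r0: r7=37^37=0
STR r0, [48] → M[48]=37
After step 13: r7 = 0.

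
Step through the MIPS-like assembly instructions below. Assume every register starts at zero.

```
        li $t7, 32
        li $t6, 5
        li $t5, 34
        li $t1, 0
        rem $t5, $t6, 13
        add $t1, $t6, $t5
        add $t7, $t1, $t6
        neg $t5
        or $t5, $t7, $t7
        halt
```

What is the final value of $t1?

$t7=32
$t6=5
$t5=34
$t1=0
$t5=5%13=5
$t1=5+5=10
$t7=10+5=15
$t5=-(5)=-5
$t5=15|15=15
halt.

10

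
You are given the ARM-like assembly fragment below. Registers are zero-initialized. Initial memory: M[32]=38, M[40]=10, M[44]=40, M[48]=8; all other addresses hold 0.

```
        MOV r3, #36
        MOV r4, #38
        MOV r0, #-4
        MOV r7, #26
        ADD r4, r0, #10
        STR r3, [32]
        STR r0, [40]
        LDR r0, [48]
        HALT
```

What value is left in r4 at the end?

r3=36
r4=38
r0=-4
r7=26
r4=(-4)+10=6
STR r3, [32] → M[32]=36
STR r0, [40] → M[40]=-4
r0=M[48]=8
halt.

6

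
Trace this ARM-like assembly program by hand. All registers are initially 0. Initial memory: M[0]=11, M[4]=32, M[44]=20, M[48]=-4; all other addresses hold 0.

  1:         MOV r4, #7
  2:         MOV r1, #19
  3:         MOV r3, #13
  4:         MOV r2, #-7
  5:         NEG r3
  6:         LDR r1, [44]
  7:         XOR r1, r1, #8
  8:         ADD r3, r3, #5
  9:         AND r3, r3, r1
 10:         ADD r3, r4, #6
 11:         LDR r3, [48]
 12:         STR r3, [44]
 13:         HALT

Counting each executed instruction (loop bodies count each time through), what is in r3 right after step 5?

r4=7
r1=19
r3=13
r2=-7
r3=-(13)=-13
After step 5: r3 = -13.

-13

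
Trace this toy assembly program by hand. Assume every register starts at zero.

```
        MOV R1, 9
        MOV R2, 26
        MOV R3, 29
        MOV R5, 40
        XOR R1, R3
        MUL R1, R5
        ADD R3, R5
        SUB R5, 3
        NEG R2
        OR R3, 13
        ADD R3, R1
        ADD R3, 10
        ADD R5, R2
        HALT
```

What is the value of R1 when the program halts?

after MOV R1, 9: R1=9
after MOV R2, 26: R2=26
after MOV R3, 29: R3=29
after MOV R5, 40: R5=40
after XOR R1, R3: R1=9^29=20
after MUL R1, R5: R1=20*40=800
after ADD R3, R5: R3=29+40=69
after SUB R5, 3: R5=40-3=37
after NEG R2: R2=-(26)=-26
after OR R3, 13: R3=69|13=77
after ADD R3, R1: R3=77+800=877
after ADD R3, 10: R3=877+10=887
after ADD R5, R2: R5=37+(-26)=11
halt.

800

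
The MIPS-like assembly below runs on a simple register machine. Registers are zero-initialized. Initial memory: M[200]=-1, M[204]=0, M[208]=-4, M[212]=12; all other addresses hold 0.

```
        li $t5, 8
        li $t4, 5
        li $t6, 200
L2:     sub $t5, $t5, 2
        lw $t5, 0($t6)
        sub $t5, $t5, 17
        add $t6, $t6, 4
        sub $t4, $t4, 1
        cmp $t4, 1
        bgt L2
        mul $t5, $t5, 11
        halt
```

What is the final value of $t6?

216

$t5=8
$t4=5
$t6=200
$t5=8-2=6
$t5=M[200]=-1
$t5=(-1)-17=-18
$t6=200+4=204
$t4=5-1=4
cmp $t4, 1  (cmp 4,1)
bgt L2: taken
$t5=(-18)-2=-20
$t5=M[204]=0
$t5=0-17=-17
$t6=204+4=208
$t4=4-1=3
cmp $t4, 1  (cmp 3,1)
bgt L2: taken
$t5=(-17)-2=-19
$t5=M[208]=-4
$t5=(-4)-17=-21
$t6=208+4=212
$t4=3-1=2
cmp $t4, 1  (cmp 2,1)
bgt L2: taken
$t5=(-21)-2=-23
$t5=M[212]=12
$t5=12-17=-5
$t6=212+4=216
$t4=2-1=1
cmp $t4, 1  (cmp 1,1)
bgt L2: not taken
$t5=(-5)*11=-55
halt.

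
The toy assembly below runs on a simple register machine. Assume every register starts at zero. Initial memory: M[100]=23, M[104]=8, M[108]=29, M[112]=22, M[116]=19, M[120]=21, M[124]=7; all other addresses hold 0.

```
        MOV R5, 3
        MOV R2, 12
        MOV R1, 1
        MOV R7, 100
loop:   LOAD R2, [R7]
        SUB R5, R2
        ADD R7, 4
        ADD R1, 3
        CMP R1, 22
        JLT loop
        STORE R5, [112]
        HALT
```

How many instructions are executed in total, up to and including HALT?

after MOV R5, 3: R5=3
after MOV R2, 12: R2=12
after MOV R1, 1: R1=1
after MOV R7, 100: R7=100
after LOAD R2, [R7]: R2=M[100]=23
after SUB R5, R2: R5=3-23=-20
after ADD R7, 4: R7=100+4=104
after ADD R1, 3: R1=1+3=4
CMP R1, 22  (cmp 4,22)
JLT loop: taken
after LOAD R2, [R7]: R2=M[104]=8
after SUB R5, R2: R5=(-20)-8=-28
after ADD R7, 4: R7=104+4=108
after ADD R1, 3: R1=4+3=7
CMP R1, 22  (cmp 7,22)
JLT loop: taken
after LOAD R2, [R7]: R2=M[108]=29
after SUB R5, R2: R5=(-28)-29=-57
after ADD R7, 4: R7=108+4=112
after ADD R1, 3: R1=7+3=10
CMP R1, 22  (cmp 10,22)
JLT loop: taken
after LOAD R2, [R7]: R2=M[112]=22
after SUB R5, R2: R5=(-57)-22=-79
after ADD R7, 4: R7=112+4=116
after ADD R1, 3: R1=10+3=13
CMP R1, 22  (cmp 13,22)
JLT loop: taken
after LOAD R2, [R7]: R2=M[116]=19
after SUB R5, R2: R5=(-79)-19=-98
after ADD R7, 4: R7=116+4=120
after ADD R1, 3: R1=13+3=16
CMP R1, 22  (cmp 16,22)
JLT loop: taken
after LOAD R2, [R7]: R2=M[120]=21
after SUB R5, R2: R5=(-98)-21=-119
after ADD R7, 4: R7=120+4=124
after ADD R1, 3: R1=16+3=19
CMP R1, 22  (cmp 19,22)
JLT loop: taken
after LOAD R2, [R7]: R2=M[124]=7
after SUB R5, R2: R5=(-119)-7=-126
after ADD R7, 4: R7=124+4=128
after ADD R1, 3: R1=19+3=22
CMP R1, 22  (cmp 22,22)
JLT loop: not taken
STORE R5, [112] → M[112]=-126
halt.
Total executed instructions: 48.

48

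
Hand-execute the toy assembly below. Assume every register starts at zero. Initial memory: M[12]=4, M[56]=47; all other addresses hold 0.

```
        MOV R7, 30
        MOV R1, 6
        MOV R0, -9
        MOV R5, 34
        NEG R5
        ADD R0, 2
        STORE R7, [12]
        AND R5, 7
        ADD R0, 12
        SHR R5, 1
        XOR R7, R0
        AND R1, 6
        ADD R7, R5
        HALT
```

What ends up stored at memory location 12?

after MOV R7, 30: R7=30
after MOV R1, 6: R1=6
after MOV R0, -9: R0=-9
after MOV R5, 34: R5=34
after NEG R5: R5=-(34)=-34
after ADD R0, 2: R0=(-9)+2=-7
STORE R7, [12] → M[12]=30
after AND R5, 7: R5=(-34)&7=6
after ADD R0, 12: R0=(-7)+12=5
after SHR R5, 1: R5=6>>1=3
after XOR R7, R0: R7=30^5=27
after AND R1, 6: R1=6&6=6
after ADD R7, R5: R7=27+3=30
halt.

30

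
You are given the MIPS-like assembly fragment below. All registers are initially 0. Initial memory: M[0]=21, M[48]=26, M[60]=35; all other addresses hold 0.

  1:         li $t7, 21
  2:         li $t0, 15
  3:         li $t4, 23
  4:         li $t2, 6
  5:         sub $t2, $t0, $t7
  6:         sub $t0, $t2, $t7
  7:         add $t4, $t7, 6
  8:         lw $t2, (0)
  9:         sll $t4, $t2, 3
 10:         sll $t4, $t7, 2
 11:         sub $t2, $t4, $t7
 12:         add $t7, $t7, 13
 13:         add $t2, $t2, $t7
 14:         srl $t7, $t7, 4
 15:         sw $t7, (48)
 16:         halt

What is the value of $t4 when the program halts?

84

after li $t7, 21: $t7=21
after li $t0, 15: $t0=15
after li $t4, 23: $t4=23
after li $t2, 6: $t2=6
after sub $t2, $t0, $t7: $t2=15-21=-6
after sub $t0, $t2, $t7: $t0=(-6)-21=-27
after add $t4, $t7, 6: $t4=21+6=27
after lw $t2, (0): $t2=M[0]=21
after sll $t4, $t2, 3: $t4=21<<3=168
after sll $t4, $t7, 2: $t4=21<<2=84
after sub $t2, $t4, $t7: $t2=84-21=63
after add $t7, $t7, 13: $t7=21+13=34
after add $t2, $t2, $t7: $t2=63+34=97
after srl $t7, $t7, 4: $t7=34>>4=2
sw $t7, (48) → M[48]=2
halt.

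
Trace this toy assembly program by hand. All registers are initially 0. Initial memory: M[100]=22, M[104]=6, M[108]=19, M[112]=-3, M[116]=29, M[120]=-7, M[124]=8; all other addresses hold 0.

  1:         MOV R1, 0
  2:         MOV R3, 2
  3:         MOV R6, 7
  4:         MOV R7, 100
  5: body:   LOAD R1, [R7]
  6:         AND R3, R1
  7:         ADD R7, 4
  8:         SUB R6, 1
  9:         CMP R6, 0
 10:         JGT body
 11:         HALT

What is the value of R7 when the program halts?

128

MOV R1, 0 → R1=0
MOV R3, 2 → R3=2
MOV R6, 7 → R6=7
MOV R7, 100 → R7=100
LOAD R1, [R7] → R1=M[100]=22
AND R3, R1 → R3=2&22=2
ADD R7, 4 → R7=100+4=104
SUB R6, 1 → R6=7-1=6
CMP R6, 0  (cmp 6,0)
JGT body: taken
LOAD R1, [R7] → R1=M[104]=6
AND R3, R1 → R3=2&6=2
ADD R7, 4 → R7=104+4=108
SUB R6, 1 → R6=6-1=5
CMP R6, 0  (cmp 5,0)
JGT body: taken
LOAD R1, [R7] → R1=M[108]=19
AND R3, R1 → R3=2&19=2
ADD R7, 4 → R7=108+4=112
SUB R6, 1 → R6=5-1=4
CMP R6, 0  (cmp 4,0)
JGT body: taken
LOAD R1, [R7] → R1=M[112]=-3
AND R3, R1 → R3=2&(-3)=0
ADD R7, 4 → R7=112+4=116
SUB R6, 1 → R6=4-1=3
CMP R6, 0  (cmp 3,0)
JGT body: taken
LOAD R1, [R7] → R1=M[116]=29
AND R3, R1 → R3=0&29=0
ADD R7, 4 → R7=116+4=120
SUB R6, 1 → R6=3-1=2
CMP R6, 0  (cmp 2,0)
JGT body: taken
LOAD R1, [R7] → R1=M[120]=-7
AND R3, R1 → R3=0&(-7)=0
ADD R7, 4 → R7=120+4=124
SUB R6, 1 → R6=2-1=1
CMP R6, 0  (cmp 1,0)
JGT body: taken
LOAD R1, [R7] → R1=M[124]=8
AND R3, R1 → R3=0&8=0
ADD R7, 4 → R7=124+4=128
SUB R6, 1 → R6=1-1=0
CMP R6, 0  (cmp 0,0)
JGT body: not taken
halt.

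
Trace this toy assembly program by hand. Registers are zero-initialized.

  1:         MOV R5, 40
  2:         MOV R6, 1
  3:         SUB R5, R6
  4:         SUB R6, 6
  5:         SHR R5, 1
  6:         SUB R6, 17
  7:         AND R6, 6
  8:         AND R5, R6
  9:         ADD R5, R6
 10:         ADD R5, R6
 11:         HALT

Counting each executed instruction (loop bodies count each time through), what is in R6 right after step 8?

after MOV R5, 40: R5=40
after MOV R6, 1: R6=1
after SUB R5, R6: R5=40-1=39
after SUB R6, 6: R6=1-6=-5
after SHR R5, 1: R5=39>>1=19
after SUB R6, 17: R6=(-5)-17=-22
after AND R6, 6: R6=(-22)&6=2
after AND R5, R6: R5=19&2=2
After step 8: R6 = 2.

2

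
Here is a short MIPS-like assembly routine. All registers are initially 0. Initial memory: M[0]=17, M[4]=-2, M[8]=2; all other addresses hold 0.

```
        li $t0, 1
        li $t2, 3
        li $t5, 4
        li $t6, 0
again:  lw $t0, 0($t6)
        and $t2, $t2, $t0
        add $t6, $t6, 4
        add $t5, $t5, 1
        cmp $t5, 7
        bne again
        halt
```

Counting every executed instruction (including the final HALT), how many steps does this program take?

after li $t0, 1: $t0=1
after li $t2, 3: $t2=3
after li $t5, 4: $t5=4
after li $t6, 0: $t6=0
after lw $t0, 0($t6): $t0=M[0]=17
after and $t2, $t2, $t0: $t2=3&17=1
after add $t6, $t6, 4: $t6=0+4=4
after add $t5, $t5, 1: $t5=4+1=5
cmp $t5, 7  (cmp 5,7)
bne again: taken
after lw $t0, 0($t6): $t0=M[4]=-2
after and $t2, $t2, $t0: $t2=1&(-2)=0
after add $t6, $t6, 4: $t6=4+4=8
after add $t5, $t5, 1: $t5=5+1=6
cmp $t5, 7  (cmp 6,7)
bne again: taken
after lw $t0, 0($t6): $t0=M[8]=2
after and $t2, $t2, $t0: $t2=0&2=0
after add $t6, $t6, 4: $t6=8+4=12
after add $t5, $t5, 1: $t5=6+1=7
cmp $t5, 7  (cmp 7,7)
bne again: not taken
halt.
Total executed instructions: 23.

23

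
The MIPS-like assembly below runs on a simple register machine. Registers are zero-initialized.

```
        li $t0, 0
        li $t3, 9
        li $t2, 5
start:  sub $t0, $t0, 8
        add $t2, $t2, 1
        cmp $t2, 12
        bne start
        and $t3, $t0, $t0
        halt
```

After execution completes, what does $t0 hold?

-56

after li $t0, 0: $t0=0
after li $t3, 9: $t3=9
after li $t2, 5: $t2=5
after sub $t0, $t0, 8: $t0=0-8=-8
after add $t2, $t2, 1: $t2=5+1=6
cmp $t2, 12  (cmp 6,12)
bne start: taken
after sub $t0, $t0, 8: $t0=(-8)-8=-16
after add $t2, $t2, 1: $t2=6+1=7
cmp $t2, 12  (cmp 7,12)
bne start: taken
after sub $t0, $t0, 8: $t0=(-16)-8=-24
after add $t2, $t2, 1: $t2=7+1=8
cmp $t2, 12  (cmp 8,12)
bne start: taken
after sub $t0, $t0, 8: $t0=(-24)-8=-32
after add $t2, $t2, 1: $t2=8+1=9
cmp $t2, 12  (cmp 9,12)
bne start: taken
after sub $t0, $t0, 8: $t0=(-32)-8=-40
after add $t2, $t2, 1: $t2=9+1=10
cmp $t2, 12  (cmp 10,12)
bne start: taken
after sub $t0, $t0, 8: $t0=(-40)-8=-48
after add $t2, $t2, 1: $t2=10+1=11
cmp $t2, 12  (cmp 11,12)
bne start: taken
after sub $t0, $t0, 8: $t0=(-48)-8=-56
after add $t2, $t2, 1: $t2=11+1=12
cmp $t2, 12  (cmp 12,12)
bne start: not taken
after and $t3, $t0, $t0: $t3=(-56)&(-56)=-56
halt.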